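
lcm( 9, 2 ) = 18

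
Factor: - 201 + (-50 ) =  - 251=- 251^1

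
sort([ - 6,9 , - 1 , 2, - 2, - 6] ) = [ - 6,  -  6, - 2, - 1,2,9 ]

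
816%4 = 0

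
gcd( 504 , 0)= 504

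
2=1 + 1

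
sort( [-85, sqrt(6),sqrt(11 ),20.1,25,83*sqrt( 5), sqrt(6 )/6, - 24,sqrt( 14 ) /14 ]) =[ - 85, - 24,sqrt(14)/14,sqrt( 6) /6,sqrt (6 ),sqrt (11),20.1,25,83*sqrt ( 5) ]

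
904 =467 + 437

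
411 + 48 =459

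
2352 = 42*56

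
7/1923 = 7/1923 = 0.00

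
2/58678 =1/29339 = 0.00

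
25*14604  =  365100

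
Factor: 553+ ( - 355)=198 = 2^1*3^2 * 11^1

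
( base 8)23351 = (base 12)5921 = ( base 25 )FNB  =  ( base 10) 9961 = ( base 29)BOE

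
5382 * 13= 69966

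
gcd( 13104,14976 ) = 1872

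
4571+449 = 5020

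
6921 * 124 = 858204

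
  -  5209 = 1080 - 6289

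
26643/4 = 26643/4= 6660.75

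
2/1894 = 1/947 = 0.00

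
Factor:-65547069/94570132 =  - 2^ ( - 2)  *  3^1 * 7^1*41^1*1447^( - 1) *16339^( - 1)*76129^1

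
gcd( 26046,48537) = 9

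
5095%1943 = 1209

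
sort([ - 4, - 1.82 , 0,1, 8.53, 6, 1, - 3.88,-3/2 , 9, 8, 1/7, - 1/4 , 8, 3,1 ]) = [ - 4, - 3.88, - 1.82, - 3/2,-1/4, 0, 1/7, 1, 1, 1, 3,6,8, 8,8.53, 9 ]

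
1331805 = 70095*19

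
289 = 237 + 52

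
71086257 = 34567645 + 36518612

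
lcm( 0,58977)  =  0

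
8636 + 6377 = 15013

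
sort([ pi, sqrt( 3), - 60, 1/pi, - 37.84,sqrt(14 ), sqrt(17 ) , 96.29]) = [ - 60, - 37.84,1/pi,sqrt( 3), pi, sqrt(14), sqrt(17), 96.29 ]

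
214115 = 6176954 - 5962839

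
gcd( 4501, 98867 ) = 1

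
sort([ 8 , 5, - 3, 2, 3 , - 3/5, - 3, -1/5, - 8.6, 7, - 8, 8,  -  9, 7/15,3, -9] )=[- 9,  -  9, - 8.6, - 8, - 3,- 3, -3/5,  -  1/5,7/15, 2,3, 3,5, 7, 8 , 8 ] 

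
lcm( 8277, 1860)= 165540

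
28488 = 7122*4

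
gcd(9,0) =9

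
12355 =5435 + 6920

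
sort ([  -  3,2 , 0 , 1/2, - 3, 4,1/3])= [ - 3, - 3 , 0,1/3 , 1/2, 2,4] 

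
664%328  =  8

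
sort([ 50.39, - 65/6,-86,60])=[ - 86, - 65/6 , 50.39, 60 ]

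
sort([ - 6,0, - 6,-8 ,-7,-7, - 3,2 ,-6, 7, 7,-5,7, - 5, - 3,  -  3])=[ - 8,-7, - 7, - 6,-6, - 6, - 5 ,- 5,-3,  -  3, - 3, 0,2,7,7, 7]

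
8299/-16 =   -  519 + 5/16=- 518.69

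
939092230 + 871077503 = 1810169733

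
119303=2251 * 53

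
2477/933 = 2 + 611/933 = 2.65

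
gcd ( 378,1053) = 27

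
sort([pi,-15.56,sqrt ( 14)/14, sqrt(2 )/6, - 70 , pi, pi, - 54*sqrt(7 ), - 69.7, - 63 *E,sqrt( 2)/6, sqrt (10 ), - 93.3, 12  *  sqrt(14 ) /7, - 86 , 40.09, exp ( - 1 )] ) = [  -  63*E, - 54*sqrt(7), - 93.3  , - 86, - 70,  -  69.7, - 15.56, sqrt(2)/6, sqrt(2 )/6,sqrt(14 )/14 , exp (  -  1 ),pi , pi,  pi, sqrt(10),  12*sqrt(14) /7, 40.09]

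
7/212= 7/212= 0.03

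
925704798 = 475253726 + 450451072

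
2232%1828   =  404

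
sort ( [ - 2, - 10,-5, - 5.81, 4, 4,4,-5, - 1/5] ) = [ - 10,  -  5.81, - 5, - 5, - 2, - 1/5, 4,4, 4 ] 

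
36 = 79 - 43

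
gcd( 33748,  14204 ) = 4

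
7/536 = 7/536 =0.01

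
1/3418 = 1/3418= 0.00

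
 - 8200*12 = -98400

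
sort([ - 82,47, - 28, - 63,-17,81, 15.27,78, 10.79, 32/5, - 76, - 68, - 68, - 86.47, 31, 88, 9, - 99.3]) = [ - 99.3,-86.47 , - 82 ,-76,  -  68, - 68, - 63, - 28, - 17, 32/5, 9, 10.79, 15.27, 31,47,78, 81, 88 ] 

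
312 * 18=5616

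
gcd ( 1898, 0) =1898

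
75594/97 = 75594/97 = 779.32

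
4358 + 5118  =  9476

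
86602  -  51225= 35377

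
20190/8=10095/4= 2523.75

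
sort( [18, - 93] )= [-93,18] 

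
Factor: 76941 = 3^2 * 83^1*103^1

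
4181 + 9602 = 13783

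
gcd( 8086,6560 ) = 2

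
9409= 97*97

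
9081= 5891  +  3190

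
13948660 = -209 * ( - 66740 )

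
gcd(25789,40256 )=629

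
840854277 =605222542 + 235631735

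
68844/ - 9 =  - 22948/3 = - 7649.33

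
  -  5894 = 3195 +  - 9089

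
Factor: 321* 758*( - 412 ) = -100247016 =- 2^3*3^1*103^1*107^1*  379^1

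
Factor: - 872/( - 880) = 2^(- 1)*5^(-1 )*11^( - 1)*109^1= 109/110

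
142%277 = 142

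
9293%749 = 305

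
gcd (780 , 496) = 4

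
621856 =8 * 77732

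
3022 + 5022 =8044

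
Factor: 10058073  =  3^1  *  71^1*47221^1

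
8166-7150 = 1016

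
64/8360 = 8/1045 = 0.01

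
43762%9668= 5090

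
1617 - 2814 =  - 1197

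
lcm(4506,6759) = 13518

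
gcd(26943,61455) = 3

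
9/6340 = 9/6340 = 0.00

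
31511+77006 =108517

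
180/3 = 60   =  60.00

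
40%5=0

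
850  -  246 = 604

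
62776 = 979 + 61797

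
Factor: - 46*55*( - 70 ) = 2^2 * 5^2 * 7^1*11^1*23^1=177100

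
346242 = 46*7527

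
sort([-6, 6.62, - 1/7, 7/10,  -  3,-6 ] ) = [-6, - 6, - 3, - 1/7,7/10, 6.62] 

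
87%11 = 10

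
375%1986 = 375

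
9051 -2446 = 6605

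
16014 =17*942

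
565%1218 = 565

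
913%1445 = 913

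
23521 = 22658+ 863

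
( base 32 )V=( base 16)1f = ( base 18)1d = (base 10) 31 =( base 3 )1011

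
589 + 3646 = 4235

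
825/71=825/71 = 11.62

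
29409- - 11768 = 41177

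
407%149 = 109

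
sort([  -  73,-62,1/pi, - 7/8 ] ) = [ - 73, - 62, - 7/8, 1/pi ] 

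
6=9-3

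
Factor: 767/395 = 5^(  -  1 )*13^1*59^1*79^(  -  1 )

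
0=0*6485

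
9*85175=766575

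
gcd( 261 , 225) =9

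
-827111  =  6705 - 833816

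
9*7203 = 64827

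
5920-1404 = 4516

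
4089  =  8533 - 4444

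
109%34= 7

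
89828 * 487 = 43746236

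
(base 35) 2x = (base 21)4j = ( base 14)75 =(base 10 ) 103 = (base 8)147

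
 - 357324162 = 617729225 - 975053387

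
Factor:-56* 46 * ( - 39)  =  2^4*3^1*7^1* 13^1*23^1 = 100464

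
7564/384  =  19 +67/96 = 19.70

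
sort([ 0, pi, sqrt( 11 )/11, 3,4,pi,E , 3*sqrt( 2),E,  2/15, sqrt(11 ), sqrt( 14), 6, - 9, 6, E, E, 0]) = [ - 9, 0, 0 , 2/15, sqrt(11)/11, E , E,E, E, 3,pi,pi,sqrt( 11), sqrt( 14),  4, 3*sqrt(2), 6,  6]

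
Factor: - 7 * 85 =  - 5^1*7^1*17^1 = -  595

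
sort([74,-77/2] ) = [-77/2, 74 ]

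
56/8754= 28/4377  =  0.01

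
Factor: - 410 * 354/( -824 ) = 2^( - 1) * 3^1*5^1 * 41^1 * 59^1 * 103^( - 1 ) =36285/206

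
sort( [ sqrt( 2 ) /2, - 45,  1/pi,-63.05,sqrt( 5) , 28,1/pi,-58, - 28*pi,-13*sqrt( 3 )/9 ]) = [ -28*pi,-63.05,-58, - 45 ,-13*sqrt( 3)/9, 1/pi,1/pi,sqrt(  2)/2, sqrt( 5), 28 ] 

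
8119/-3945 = -8119/3945 = - 2.06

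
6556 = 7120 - 564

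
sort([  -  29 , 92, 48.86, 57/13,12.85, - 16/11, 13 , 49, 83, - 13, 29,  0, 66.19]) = [ -29, -13,  -  16/11,0, 57/13,12.85,13, 29,48.86, 49, 66.19, 83, 92]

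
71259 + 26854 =98113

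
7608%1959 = 1731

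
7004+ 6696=13700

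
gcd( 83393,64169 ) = 89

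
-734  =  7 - 741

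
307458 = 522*589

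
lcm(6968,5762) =299624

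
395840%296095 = 99745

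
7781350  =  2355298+5426052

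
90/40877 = 90/40877 = 0.00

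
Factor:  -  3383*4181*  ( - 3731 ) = 52772469113 = 7^1*13^1*17^1*37^1*41^1*113^1*199^1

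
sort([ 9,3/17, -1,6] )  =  [ - 1,3/17, 6, 9 ] 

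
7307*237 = 1731759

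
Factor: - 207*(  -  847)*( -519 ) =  - 3^3*7^1*11^2 *23^1*173^1 = - 90995751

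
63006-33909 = 29097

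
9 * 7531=67779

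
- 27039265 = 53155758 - 80195023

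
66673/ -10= - 6668 + 7/10 = - 6667.30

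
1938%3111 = 1938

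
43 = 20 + 23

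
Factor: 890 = 2^1*5^1*89^1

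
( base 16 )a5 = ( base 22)7B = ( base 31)5a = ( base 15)B0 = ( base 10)165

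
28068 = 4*7017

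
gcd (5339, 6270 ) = 19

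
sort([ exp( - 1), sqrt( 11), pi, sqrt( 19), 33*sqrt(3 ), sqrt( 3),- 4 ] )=[ - 4,  exp( - 1 ),sqrt( 3 ), pi,sqrt( 11 ), sqrt ( 19 ) , 33*sqrt( 3 )]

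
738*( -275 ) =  - 202950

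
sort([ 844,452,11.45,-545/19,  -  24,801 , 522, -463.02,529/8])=[-463.02, - 545/19, - 24,11.45,529/8,452,522, 801,844]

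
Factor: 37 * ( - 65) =-2405 = - 5^1*13^1 * 37^1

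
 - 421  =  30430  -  30851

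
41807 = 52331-10524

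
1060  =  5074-4014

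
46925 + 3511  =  50436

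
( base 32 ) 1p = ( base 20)2h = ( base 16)39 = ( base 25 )27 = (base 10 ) 57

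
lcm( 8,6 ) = 24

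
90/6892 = 45/3446 = 0.01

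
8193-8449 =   -  256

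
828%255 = 63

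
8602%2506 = 1084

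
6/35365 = 6/35365 = 0.00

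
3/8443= 3/8443 = 0.00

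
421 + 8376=8797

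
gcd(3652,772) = 4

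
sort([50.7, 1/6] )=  [1/6 , 50.7]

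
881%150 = 131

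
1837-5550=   -  3713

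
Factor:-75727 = - 41^1 * 1847^1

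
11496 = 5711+5785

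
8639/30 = 287 + 29/30 = 287.97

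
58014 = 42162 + 15852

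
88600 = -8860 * ( - 10)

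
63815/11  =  63815/11 = 5801.36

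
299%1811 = 299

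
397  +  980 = 1377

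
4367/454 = 4367/454= 9.62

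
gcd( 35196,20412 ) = 84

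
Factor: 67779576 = 2^3*3^2*941383^1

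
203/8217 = 203/8217 = 0.02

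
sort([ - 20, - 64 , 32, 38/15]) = [ - 64 , - 20,38/15,32] 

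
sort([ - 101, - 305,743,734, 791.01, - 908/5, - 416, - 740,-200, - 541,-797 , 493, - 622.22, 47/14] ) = [- 797, - 740, - 622.22,  -  541, - 416, - 305, - 200, - 908/5, - 101, 47/14, 493,734,743,791.01]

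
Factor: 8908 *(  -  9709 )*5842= -505261564024 = - 2^3 *7^1 * 17^1 * 19^1 * 23^1*73^1*127^1 * 131^1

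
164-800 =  - 636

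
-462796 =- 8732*53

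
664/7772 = 166/1943   =  0.09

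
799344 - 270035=529309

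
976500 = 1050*930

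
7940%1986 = 1982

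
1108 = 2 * 554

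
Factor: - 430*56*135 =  - 3250800 =- 2^4 * 3^3*5^2 * 7^1*43^1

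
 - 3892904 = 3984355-7877259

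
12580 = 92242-79662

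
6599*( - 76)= - 501524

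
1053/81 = 13 = 13.00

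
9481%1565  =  91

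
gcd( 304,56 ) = 8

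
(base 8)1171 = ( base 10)633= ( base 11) 526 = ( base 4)21321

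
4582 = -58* (  -  79 )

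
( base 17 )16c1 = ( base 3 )100101210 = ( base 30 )7ic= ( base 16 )1AC4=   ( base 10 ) 6852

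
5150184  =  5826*884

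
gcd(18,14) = 2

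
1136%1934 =1136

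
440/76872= 55/9609=0.01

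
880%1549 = 880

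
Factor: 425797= 263^1*1619^1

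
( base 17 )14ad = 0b1100001101100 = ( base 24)akc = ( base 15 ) 1CBC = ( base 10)6252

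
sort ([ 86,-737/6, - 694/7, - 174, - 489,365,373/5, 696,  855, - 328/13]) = [ - 489,  -  174, -737/6,-694/7, - 328/13,  373/5, 86, 365, 696,855] 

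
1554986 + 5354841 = 6909827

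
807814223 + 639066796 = 1446881019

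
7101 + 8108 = 15209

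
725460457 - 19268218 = 706192239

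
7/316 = 7/316=0.02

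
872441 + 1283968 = 2156409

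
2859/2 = 1429  +  1/2 = 1429.50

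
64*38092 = 2437888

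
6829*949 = 6480721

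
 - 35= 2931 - 2966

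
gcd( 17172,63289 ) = 1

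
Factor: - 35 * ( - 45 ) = 3^2 * 5^2 * 7^1 = 1575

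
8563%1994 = 587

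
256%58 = 24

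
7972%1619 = 1496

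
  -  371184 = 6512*( - 57) 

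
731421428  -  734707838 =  - 3286410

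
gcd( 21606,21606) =21606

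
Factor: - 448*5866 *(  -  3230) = 2^8*5^1 * 7^2*17^1*19^1*419^1 = 8488336640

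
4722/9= 1574/3 =524.67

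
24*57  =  1368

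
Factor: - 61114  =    -  2^1*30557^1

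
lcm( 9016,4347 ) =243432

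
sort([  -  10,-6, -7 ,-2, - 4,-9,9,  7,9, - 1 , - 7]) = [ -10, - 9,-7, -7, - 6 , - 4, - 2,  -  1,7, 9,9]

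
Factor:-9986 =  - 2^1*4993^1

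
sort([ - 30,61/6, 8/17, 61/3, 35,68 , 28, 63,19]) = [ - 30, 8/17, 61/6,19,61/3,  28, 35,  63,68]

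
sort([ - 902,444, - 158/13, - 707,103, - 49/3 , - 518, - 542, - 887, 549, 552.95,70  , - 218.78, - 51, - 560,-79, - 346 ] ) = [ -902, - 887, - 707, - 560, - 542, - 518,-346,- 218.78, - 79, - 51, - 49/3, - 158/13, 70, 103, 444, 549,552.95 ] 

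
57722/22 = 28861/11 = 2623.73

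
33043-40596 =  -7553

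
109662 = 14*7833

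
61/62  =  61/62 = 0.98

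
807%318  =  171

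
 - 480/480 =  - 1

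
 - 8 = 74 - 82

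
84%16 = 4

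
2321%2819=2321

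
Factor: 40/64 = 5/8 = 2^( - 3 )*5^1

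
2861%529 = 216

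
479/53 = 479/53 = 9.04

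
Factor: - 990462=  - 2^1*3^1*11^1*43^1*349^1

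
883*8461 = 7471063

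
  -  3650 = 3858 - 7508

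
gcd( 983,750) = 1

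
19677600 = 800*24597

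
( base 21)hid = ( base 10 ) 7888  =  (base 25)CFD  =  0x1ED0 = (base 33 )781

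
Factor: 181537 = 181537^1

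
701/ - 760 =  - 1 + 59/760 = - 0.92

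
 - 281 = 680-961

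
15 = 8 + 7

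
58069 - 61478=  - 3409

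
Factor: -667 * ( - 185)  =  5^1*23^1*29^1*37^1 = 123395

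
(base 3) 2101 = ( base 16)40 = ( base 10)64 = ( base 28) 28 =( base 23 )2i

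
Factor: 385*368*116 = 16434880 = 2^6*5^1  *7^1*11^1 *23^1*29^1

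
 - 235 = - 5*47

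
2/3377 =2/3377 = 0.00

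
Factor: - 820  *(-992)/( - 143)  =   - 2^7*5^1*11^( - 1 )*13^ ( - 1)*31^1*41^1 =- 813440/143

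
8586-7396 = 1190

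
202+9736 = 9938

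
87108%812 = 224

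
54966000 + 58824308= 113790308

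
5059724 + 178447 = 5238171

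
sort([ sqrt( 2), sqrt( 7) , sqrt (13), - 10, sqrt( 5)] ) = [ - 10, sqrt( 2), sqrt (5) , sqrt(7 ),sqrt(13 )] 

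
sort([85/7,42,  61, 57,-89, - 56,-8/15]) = [ - 89,-56, - 8/15, 85/7,  42 , 57, 61]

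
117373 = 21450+95923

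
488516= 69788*7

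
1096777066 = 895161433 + 201615633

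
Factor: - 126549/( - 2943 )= 43^1 =43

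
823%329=165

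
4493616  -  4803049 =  - 309433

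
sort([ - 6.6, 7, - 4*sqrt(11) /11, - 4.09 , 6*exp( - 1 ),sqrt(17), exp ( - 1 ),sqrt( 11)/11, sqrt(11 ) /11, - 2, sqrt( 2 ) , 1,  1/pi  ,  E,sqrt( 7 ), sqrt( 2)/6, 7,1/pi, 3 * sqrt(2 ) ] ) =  [- 6.6, - 4.09, - 2, - 4 *sqrt(11)/11, sqrt(2) /6, sqrt(11) /11,sqrt(11 ) /11, 1/pi, 1/pi, exp( -1), 1, sqrt(2 ),6*exp(-1) , sqrt(7), E, sqrt( 17 ), 3*sqrt (2)  ,  7, 7]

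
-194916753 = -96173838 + -98742915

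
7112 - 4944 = 2168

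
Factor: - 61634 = - 2^1*30817^1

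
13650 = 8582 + 5068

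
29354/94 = 14677/47 =312.28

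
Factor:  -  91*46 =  - 2^1*7^1*13^1*23^1 = - 4186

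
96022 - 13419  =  82603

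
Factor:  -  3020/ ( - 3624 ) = 5/6 = 2^( - 1 )*3^( - 1)*5^1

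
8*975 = 7800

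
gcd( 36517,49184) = 53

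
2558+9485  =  12043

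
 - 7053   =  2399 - 9452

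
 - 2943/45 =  - 66 + 3/5 = - 65.40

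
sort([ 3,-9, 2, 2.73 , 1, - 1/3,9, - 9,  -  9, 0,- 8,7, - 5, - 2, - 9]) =[ - 9,-9, -9, - 9, - 8,-5, - 2, - 1/3,  0,1, 2 , 2.73 , 3, 7, 9 ]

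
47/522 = 47/522 = 0.09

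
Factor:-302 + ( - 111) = - 413 = - 7^1*59^1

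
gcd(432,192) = 48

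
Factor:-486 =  - 2^1 *3^5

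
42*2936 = 123312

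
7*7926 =55482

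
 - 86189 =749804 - 835993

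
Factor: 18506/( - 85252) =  - 2^( - 1)*19^1 * 487^1*21313^( - 1) = - 9253/42626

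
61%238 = 61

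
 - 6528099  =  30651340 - 37179439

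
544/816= 2/3 = 0.67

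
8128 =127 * 64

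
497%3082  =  497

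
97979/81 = 97979/81 = 1209.62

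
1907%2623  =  1907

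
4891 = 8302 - 3411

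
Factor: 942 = 2^1*3^1*157^1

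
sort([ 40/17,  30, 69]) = [ 40/17,30,69 ] 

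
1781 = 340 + 1441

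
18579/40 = 464  +  19/40 =464.48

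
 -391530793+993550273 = 602019480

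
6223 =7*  889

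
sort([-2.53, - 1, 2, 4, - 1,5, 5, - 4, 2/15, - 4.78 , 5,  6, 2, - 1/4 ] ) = [ - 4.78, - 4, - 2.53 , - 1, - 1,-1/4, 2/15,  2 , 2, 4,5,5, 5,6]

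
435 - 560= - 125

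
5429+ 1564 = 6993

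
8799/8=1099 +7/8 = 1099.88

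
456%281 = 175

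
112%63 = 49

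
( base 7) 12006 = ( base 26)4EP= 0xc15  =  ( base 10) 3093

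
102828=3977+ 98851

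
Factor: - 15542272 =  -2^11*7589^1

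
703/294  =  2 + 115/294 = 2.39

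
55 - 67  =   - 12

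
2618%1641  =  977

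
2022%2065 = 2022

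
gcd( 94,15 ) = 1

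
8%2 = 0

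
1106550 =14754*75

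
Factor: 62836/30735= 2^2*3^(  -  2)*5^( - 1 )*23^1 = 92/45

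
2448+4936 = 7384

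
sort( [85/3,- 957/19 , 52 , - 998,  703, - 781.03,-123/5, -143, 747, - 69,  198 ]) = [ - 998, - 781.03  , - 143,-69, - 957/19, - 123/5,  85/3, 52,198 , 703,747]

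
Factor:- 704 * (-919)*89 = 2^6* 11^1 * 89^1*919^1  =  57580864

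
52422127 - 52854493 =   -  432366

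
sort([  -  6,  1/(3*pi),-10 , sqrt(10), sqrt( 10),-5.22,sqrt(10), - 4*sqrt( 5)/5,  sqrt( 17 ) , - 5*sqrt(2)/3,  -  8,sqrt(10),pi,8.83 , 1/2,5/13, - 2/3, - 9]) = [ - 10,-9,-8,  -  6,  -  5.22, -5*sqrt(2 ) /3, - 4*sqrt(5)/5, -2/3,1/(3*pi), 5/13 , 1/2, pi,sqrt(10), sqrt( 10),  sqrt( 10), sqrt(10), sqrt(17),8.83]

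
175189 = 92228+82961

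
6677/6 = 6677/6 = 1112.83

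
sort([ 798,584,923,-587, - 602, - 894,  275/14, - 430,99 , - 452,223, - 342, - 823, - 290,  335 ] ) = [ -894, - 823,-602, - 587, - 452, - 430, - 342, - 290, 275/14, 99,223, 335, 584, 798, 923] 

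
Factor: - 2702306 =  - 2^1*127^1*10639^1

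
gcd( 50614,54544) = 2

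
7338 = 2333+5005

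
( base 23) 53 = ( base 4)1312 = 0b1110110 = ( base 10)118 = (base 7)226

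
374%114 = 32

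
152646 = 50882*3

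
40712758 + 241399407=282112165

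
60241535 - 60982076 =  - 740541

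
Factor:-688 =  - 2^4 * 43^1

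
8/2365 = 8/2365=0.00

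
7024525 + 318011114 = 325035639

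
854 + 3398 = 4252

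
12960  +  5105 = 18065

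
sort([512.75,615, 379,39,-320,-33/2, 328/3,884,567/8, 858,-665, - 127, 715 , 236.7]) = [ -665,-320,-127, - 33/2,39, 567/8, 328/3,236.7, 379,512.75, 615, 715, 858,884 ] 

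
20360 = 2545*8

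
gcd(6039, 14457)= 183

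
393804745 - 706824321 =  - 313019576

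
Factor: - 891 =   -  3^4*11^1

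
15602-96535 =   -  80933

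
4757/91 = 4757/91 = 52.27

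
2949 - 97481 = -94532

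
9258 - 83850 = - 74592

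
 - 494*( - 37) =18278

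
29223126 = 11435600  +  17787526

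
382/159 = 382/159 = 2.40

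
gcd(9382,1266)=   2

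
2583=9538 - 6955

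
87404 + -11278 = 76126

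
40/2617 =40/2617 = 0.02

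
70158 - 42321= 27837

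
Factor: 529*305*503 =81156535   =  5^1 * 23^2*61^1*503^1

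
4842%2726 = 2116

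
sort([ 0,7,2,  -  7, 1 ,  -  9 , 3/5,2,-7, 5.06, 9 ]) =[ - 9, - 7,  -  7,0, 3/5,1,2,  2, 5.06,  7, 9]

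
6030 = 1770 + 4260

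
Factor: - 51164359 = -19^1*2692861^1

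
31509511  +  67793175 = 99302686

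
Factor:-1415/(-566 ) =5/2 =2^( - 1 )*5^1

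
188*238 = 44744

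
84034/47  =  84034/47 = 1787.96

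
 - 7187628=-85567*84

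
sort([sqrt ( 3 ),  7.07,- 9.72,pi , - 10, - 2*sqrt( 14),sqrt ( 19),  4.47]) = [ - 10, - 9.72, - 2*sqrt(14), sqrt(3), pi, sqrt(19),  4.47, 7.07] 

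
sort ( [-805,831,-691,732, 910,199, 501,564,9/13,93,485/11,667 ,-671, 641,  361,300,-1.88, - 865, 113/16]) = [- 865,  -  805, - 691,- 671,-1.88,9/13, 113/16,485/11, 93, 199, 300, 361,501, 564,641, 667, 732,831, 910 ] 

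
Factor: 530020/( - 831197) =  -2^2*5^1*23^( -1)*71^(-1)*509^(-1)*26501^1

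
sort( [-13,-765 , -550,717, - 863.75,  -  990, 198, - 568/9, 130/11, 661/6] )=[ - 990, - 863.75, - 765, - 550,- 568/9, - 13, 130/11, 661/6,  198,717]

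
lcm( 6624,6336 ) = 145728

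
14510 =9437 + 5073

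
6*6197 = 37182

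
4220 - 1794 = 2426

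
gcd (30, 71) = 1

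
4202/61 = 4202/61 = 68.89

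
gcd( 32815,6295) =5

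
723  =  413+310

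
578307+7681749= 8260056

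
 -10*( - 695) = 6950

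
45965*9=413685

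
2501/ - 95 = -27 + 64/95 = -26.33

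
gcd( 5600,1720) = 40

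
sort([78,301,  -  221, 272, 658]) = [ - 221, 78,272,301,658]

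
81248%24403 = 8039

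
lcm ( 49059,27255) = 245295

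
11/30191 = 11/30191= 0.00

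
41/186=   41/186= 0.22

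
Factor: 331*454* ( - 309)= - 2^1*3^1  *  103^1*227^1*331^1  =  - 46434666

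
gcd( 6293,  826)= 7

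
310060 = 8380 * 37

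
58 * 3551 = 205958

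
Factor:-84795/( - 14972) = 2^( - 2)* 3^1* 5^1*19^ ( - 1 ) * 197^( - 1 )* 5653^1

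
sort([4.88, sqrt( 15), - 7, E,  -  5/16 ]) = [ -7, -5/16,E, sqrt( 15),4.88 ]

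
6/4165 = 6/4165 = 0.00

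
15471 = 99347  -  83876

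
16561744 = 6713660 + 9848084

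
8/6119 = 8/6119 = 0.00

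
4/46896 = 1/11724 = 0.00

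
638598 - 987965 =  - 349367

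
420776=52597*8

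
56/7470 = 28/3735 = 0.01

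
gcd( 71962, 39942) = 2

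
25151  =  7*3593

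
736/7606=368/3803 = 0.10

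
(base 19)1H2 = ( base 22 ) 194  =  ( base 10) 686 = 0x2ae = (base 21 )1be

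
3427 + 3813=7240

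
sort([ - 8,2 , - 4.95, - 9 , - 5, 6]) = [ - 9, - 8, - 5, - 4.95, 2,6] 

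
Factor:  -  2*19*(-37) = 1406= 2^1*19^1 * 37^1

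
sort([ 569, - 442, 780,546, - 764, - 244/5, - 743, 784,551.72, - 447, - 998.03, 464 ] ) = [-998.03 , - 764,-743, - 447, - 442, - 244/5, 464,546, 551.72, 569, 780 , 784 ]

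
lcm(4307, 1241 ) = 73219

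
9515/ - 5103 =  - 2+691/5103 = -1.86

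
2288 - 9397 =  - 7109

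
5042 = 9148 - 4106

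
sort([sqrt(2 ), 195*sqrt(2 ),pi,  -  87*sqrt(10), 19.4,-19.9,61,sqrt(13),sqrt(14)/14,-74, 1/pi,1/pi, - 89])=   [ - 87 * sqrt( 10), - 89, -74, - 19.9,sqrt ( 14)/14,  1/pi,1/pi,sqrt(2 ),pi, sqrt( 13 ),19.4,61,195*sqrt (2)]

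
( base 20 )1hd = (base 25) 153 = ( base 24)179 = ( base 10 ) 753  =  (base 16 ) 2F1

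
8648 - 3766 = 4882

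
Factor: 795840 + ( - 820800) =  - 24960 = -2^7*3^1*5^1*13^1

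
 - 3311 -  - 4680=1369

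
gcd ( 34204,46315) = 1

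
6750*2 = 13500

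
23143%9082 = 4979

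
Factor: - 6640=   -  2^4*5^1*83^1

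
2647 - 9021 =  - 6374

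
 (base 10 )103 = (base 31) 3A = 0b1100111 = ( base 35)2X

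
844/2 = 422   =  422.00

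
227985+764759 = 992744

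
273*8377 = 2286921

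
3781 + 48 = 3829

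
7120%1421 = 15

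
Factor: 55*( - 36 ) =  - 2^2*3^2*5^1*11^1 = -1980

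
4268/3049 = 1 + 1219/3049 =1.40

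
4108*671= 2756468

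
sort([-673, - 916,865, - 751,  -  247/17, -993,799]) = [ - 993, - 916, - 751, - 673 ,-247/17, 799 , 865]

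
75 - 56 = 19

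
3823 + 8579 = 12402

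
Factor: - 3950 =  - 2^1*5^2 * 79^1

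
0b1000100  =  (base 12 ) 58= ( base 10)68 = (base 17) 40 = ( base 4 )1010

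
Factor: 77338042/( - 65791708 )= - 38669021/32895854 = -  2^(-1) * 181^1*213641^1*16447927^(-1) 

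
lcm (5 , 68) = 340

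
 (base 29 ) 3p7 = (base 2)110010110111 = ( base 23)63C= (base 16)CB7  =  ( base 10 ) 3255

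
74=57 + 17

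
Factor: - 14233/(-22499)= 43^1*149^ (  -  1)*151^ (  -  1)*331^1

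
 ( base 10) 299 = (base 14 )175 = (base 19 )fe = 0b100101011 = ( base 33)92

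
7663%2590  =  2483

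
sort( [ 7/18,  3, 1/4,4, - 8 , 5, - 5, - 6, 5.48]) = [  -  8, - 6, - 5, 1/4,7/18, 3, 4,5, 5.48]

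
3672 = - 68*( - 54 )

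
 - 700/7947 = -700/7947 = - 0.09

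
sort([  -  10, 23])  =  [ - 10, 23 ] 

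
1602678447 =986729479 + 615948968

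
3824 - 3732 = 92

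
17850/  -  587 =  - 17850/587 = -30.41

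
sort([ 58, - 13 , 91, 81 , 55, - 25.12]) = [- 25.12, - 13,55, 58,  81,91] 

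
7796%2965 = 1866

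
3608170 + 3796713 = 7404883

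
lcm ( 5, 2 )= 10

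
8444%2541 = 821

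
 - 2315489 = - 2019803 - 295686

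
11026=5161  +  5865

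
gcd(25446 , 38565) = 3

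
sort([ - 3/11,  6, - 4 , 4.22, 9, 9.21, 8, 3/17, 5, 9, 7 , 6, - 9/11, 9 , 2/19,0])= [ - 4, - 9/11,-3/11,0, 2/19, 3/17, 4.22, 5,  6, 6, 7, 8, 9, 9, 9,  9.21] 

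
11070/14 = 5535/7  =  790.71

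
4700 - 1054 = 3646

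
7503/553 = 13+314/553  =  13.57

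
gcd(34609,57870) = 1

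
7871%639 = 203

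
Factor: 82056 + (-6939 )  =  3^1*7^3*73^1 = 75117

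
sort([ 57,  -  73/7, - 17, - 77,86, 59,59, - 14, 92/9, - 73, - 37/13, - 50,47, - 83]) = [ - 83,-77, - 73, - 50, - 17, - 14, - 73/7, -37/13,  92/9, 47 , 57, 59,59, 86 ]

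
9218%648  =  146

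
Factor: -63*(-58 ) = 3654 = 2^1*3^2 *7^1 *29^1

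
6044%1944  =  212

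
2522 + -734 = 1788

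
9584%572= 432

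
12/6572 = 3/1643 = 0.00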